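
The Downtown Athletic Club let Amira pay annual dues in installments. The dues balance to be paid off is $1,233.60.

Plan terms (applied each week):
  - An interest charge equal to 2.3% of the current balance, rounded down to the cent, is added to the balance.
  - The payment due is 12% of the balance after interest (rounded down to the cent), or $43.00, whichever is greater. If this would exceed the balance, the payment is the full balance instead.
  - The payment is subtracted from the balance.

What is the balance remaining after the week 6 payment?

# | Opening | Interest | Payment | End bal
1 | $1,233.60 | $28.37 | $151.43 | $1,110.54
2 | $1,110.54 | $25.54 | $136.32 | $999.76
3 | $999.76 | $22.99 | $122.73 | $900.02
4 | $900.02 | $20.70 | $110.48 | $810.24
5 | $810.24 | $18.63 | $99.46 | $729.41
6 | $729.41 | $16.77 | $89.54 | $656.64

$656.64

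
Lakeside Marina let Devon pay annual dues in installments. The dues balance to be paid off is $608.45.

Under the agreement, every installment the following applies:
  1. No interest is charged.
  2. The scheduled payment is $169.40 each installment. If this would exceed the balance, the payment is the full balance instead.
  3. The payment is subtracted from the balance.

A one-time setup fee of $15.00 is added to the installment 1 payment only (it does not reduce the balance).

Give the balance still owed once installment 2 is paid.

# | Opening | Payment | Fee | End bal
1 | $608.45 | $169.40 | $15.00 | $439.05
2 | $439.05 | $169.40 | — | $269.65

$269.65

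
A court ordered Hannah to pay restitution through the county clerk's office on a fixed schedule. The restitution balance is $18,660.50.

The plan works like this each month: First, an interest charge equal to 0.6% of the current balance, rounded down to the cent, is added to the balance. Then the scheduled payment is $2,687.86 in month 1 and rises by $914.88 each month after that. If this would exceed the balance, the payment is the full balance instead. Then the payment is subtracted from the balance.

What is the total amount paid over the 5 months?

$19,009.75

Month 1: $18,660.50 +$111.96 interest = $18,772.46; pay $2,687.86 → $16,084.60
Month 2: $16,084.60 +$96.50 interest = $16,181.10; pay $3,602.74 → $12,578.36
Month 3: $12,578.36 +$75.47 interest = $12,653.83; pay $4,517.62 → $8,136.21
Month 4: $8,136.21 +$48.81 interest = $8,185.02; pay $5,432.50 → $2,752.52
Month 5: $2,752.52 +$16.51 interest = $2,769.03; pay $2,769.03 → $0.00
Total paid: $19,009.75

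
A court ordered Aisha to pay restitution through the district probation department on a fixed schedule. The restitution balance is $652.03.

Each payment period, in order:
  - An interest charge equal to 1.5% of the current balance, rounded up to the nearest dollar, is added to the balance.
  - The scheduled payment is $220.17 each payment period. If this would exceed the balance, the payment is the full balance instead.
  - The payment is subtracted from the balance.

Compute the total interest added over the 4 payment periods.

$22.00

Payment period 1: opening $652.03; interest $10.00 → $662.03; payment $220.17; balance $441.86
Payment period 2: opening $441.86; interest $7.00 → $448.86; payment $220.17; balance $228.69
Payment period 3: opening $228.69; interest $4.00 → $232.69; payment $220.17; balance $12.52
Payment period 4: opening $12.52; interest $1.00 → $13.52; payment $13.52; balance $0.00
Total interest: $10.00 + $7.00 + $4.00 + $1.00 = $22.00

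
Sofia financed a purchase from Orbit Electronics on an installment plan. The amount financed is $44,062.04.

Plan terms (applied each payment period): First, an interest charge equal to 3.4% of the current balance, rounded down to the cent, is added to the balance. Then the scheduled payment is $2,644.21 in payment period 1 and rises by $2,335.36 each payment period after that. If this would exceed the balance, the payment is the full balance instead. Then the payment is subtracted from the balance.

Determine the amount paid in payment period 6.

# | Opening | Interest | Payment | End bal
1 | $44,062.04 | $1,498.10 | $2,644.21 | $42,915.93
2 | $42,915.93 | $1,459.14 | $4,979.57 | $39,395.50
3 | $39,395.50 | $1,339.44 | $7,314.93 | $33,420.01
4 | $33,420.01 | $1,136.28 | $9,650.29 | $24,906.00
5 | $24,906.00 | $846.80 | $11,985.65 | $13,767.15
6 | $13,767.15 | $468.08 | $14,235.23 | $0.00

$14,235.23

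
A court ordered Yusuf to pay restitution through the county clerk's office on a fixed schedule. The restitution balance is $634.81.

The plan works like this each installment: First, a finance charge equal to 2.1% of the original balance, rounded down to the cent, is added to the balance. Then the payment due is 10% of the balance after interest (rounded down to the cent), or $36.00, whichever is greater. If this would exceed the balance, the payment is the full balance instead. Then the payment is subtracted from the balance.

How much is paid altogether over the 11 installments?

Installment 1: opening $634.81; interest $13.33 → $648.14; payment $64.81; balance $583.33
Installment 2: opening $583.33; interest $13.33 → $596.66; payment $59.66; balance $537.00
Installment 3: opening $537.00; interest $13.33 → $550.33; payment $55.03; balance $495.30
Installment 4: opening $495.30; interest $13.33 → $508.63; payment $50.86; balance $457.77
Installment 5: opening $457.77; interest $13.33 → $471.10; payment $47.11; balance $423.99
Installment 6: opening $423.99; interest $13.33 → $437.32; payment $43.73; balance $393.59
Installment 7: opening $393.59; interest $13.33 → $406.92; payment $40.69; balance $366.23
Installment 8: opening $366.23; interest $13.33 → $379.56; payment $37.95; balance $341.61
Installment 9: opening $341.61; interest $13.33 → $354.94; payment $36.00; balance $318.94
Installment 10: opening $318.94; interest $13.33 → $332.27; payment $36.00; balance $296.27
Installment 11: opening $296.27; interest $13.33 → $309.60; payment $36.00; balance $273.60
Total paid: $507.84

$507.84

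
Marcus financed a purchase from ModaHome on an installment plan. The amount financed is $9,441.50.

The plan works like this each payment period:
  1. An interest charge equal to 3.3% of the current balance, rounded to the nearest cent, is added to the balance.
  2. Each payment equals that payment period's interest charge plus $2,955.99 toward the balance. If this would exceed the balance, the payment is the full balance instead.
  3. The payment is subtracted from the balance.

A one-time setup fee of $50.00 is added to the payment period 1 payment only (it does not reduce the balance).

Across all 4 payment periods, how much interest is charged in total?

Payment period 1: $9,441.50 +$311.57 interest = $9,753.07; pay $3,267.56 (+ $50.00 fee) → $6,485.51
Payment period 2: $6,485.51 +$214.02 interest = $6,699.53; pay $3,170.01 → $3,529.52
Payment period 3: $3,529.52 +$116.47 interest = $3,645.99; pay $3,072.46 → $573.53
Payment period 4: $573.53 +$18.93 interest = $592.46; pay $592.46 → $0.00
Total interest: $311.57 + $214.02 + $116.47 + $18.93 = $660.99

$660.99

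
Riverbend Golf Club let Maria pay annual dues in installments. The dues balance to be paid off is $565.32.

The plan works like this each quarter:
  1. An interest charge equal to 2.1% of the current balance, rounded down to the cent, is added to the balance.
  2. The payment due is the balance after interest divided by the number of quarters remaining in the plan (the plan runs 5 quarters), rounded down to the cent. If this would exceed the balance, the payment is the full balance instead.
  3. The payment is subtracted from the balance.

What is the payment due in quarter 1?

$115.43

Quarter 1: $565.32 +$11.87 interest = $577.19; pay $115.43 → $461.76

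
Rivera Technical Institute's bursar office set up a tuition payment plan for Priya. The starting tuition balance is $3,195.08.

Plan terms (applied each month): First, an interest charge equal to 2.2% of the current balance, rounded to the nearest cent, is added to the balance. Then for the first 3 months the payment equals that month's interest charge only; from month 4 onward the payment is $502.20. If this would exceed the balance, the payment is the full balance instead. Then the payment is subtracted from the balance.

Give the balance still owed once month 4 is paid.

$2,763.17

# | Opening | Interest | Payment | End bal
1 | $3,195.08 | $70.29 | $70.29 | $3,195.08
2 | $3,195.08 | $70.29 | $70.29 | $3,195.08
3 | $3,195.08 | $70.29 | $70.29 | $3,195.08
4 | $3,195.08 | $70.29 | $502.20 | $2,763.17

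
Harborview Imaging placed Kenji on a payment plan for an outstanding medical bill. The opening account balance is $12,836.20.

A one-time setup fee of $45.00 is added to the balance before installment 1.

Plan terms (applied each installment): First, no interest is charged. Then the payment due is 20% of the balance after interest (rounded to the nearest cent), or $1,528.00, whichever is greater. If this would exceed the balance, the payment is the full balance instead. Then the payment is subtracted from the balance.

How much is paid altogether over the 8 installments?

Installment 1: opening $12,881.20; payment $2,576.24; balance $10,304.96
Installment 2: opening $10,304.96; payment $2,060.99; balance $8,243.97
Installment 3: opening $8,243.97; payment $1,648.79; balance $6,595.18
Installment 4: opening $6,595.18; payment $1,528.00; balance $5,067.18
Installment 5: opening $5,067.18; payment $1,528.00; balance $3,539.18
Installment 6: opening $3,539.18; payment $1,528.00; balance $2,011.18
Installment 7: opening $2,011.18; payment $1,528.00; balance $483.18
Installment 8: opening $483.18; payment $483.18; balance $0.00
Total paid: $12,881.20

$12,881.20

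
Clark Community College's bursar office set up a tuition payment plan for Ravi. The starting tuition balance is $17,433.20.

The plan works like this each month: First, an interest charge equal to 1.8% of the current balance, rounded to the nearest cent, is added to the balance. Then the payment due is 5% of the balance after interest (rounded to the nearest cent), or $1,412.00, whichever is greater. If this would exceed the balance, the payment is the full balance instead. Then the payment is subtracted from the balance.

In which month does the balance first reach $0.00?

Month 1: $17,433.20 +$313.80 interest = $17,747.00; pay $1,412.00 → $16,335.00
Month 2: $16,335.00 +$294.03 interest = $16,629.03; pay $1,412.00 → $15,217.03
Month 3: $15,217.03 +$273.91 interest = $15,490.94; pay $1,412.00 → $14,078.94
Month 4: $14,078.94 +$253.42 interest = $14,332.36; pay $1,412.00 → $12,920.36
Month 5: $12,920.36 +$232.57 interest = $13,152.93; pay $1,412.00 → $11,740.93
Month 6: $11,740.93 +$211.34 interest = $11,952.27; pay $1,412.00 → $10,540.27
Month 7: $10,540.27 +$189.72 interest = $10,729.99; pay $1,412.00 → $9,317.99
Month 8: $9,317.99 +$167.72 interest = $9,485.71; pay $1,412.00 → $8,073.71
Month 9: $8,073.71 +$145.33 interest = $8,219.04; pay $1,412.00 → $6,807.04
Month 10: $6,807.04 +$122.53 interest = $6,929.57; pay $1,412.00 → $5,517.57
Month 11: $5,517.57 +$99.32 interest = $5,616.89; pay $1,412.00 → $4,204.89
Month 12: $4,204.89 +$75.69 interest = $4,280.58; pay $1,412.00 → $2,868.58
Month 13: $2,868.58 +$51.63 interest = $2,920.21; pay $1,412.00 → $1,508.21
Month 14: $1,508.21 +$27.15 interest = $1,535.36; pay $1,412.00 → $123.36
Month 15: $123.36 +$2.22 interest = $125.58; pay $125.58 → $0.00
Balance reaches $0.00 in month 15.

15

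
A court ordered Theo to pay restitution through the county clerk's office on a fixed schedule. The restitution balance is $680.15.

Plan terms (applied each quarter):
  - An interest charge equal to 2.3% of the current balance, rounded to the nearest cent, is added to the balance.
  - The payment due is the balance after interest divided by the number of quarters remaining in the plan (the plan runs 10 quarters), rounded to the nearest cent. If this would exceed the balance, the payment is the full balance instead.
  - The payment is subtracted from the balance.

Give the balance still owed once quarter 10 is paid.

$0.00

# | Opening | Interest | Payment | End bal
1 | $680.15 | $15.64 | $69.58 | $626.21
2 | $626.21 | $14.40 | $71.18 | $569.43
3 | $569.43 | $13.10 | $72.82 | $509.71
4 | $509.71 | $11.72 | $74.49 | $446.94
5 | $446.94 | $10.28 | $76.20 | $381.02
6 | $381.02 | $8.76 | $77.96 | $311.82
7 | $311.82 | $7.17 | $79.75 | $239.24
8 | $239.24 | $5.50 | $81.58 | $163.16
9 | $163.16 | $3.75 | $83.46 | $83.45
10 | $83.45 | $1.92 | $85.37 | $0.00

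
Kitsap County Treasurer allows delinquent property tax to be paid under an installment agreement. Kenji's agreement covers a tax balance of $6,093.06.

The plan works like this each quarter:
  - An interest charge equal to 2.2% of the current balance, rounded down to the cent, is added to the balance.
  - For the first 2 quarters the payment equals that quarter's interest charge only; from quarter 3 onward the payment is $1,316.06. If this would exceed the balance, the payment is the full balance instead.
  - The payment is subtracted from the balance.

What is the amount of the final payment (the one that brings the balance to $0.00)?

Quarter 1: opening $6,093.06; interest $134.04 → $6,227.10; payment $134.04; balance $6,093.06
Quarter 2: opening $6,093.06; interest $134.04 → $6,227.10; payment $134.04; balance $6,093.06
Quarter 3: opening $6,093.06; interest $134.04 → $6,227.10; payment $1,316.06; balance $4,911.04
Quarter 4: opening $4,911.04; interest $108.04 → $5,019.08; payment $1,316.06; balance $3,703.02
Quarter 5: opening $3,703.02; interest $81.46 → $3,784.48; payment $1,316.06; balance $2,468.42
Quarter 6: opening $2,468.42; interest $54.30 → $2,522.72; payment $1,316.06; balance $1,206.66
Quarter 7: opening $1,206.66; interest $26.54 → $1,233.20; payment $1,233.20; balance $0.00

$1,233.20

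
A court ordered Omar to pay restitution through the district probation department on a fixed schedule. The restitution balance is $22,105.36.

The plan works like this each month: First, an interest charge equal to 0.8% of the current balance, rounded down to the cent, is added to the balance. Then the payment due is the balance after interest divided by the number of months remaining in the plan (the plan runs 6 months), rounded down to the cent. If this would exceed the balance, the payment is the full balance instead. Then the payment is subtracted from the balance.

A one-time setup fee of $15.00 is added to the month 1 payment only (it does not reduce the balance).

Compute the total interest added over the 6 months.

Month 1: $22,105.36 +$176.84 interest = $22,282.20; pay $3,713.70 (+ $15.00 fee) → $18,568.50
Month 2: $18,568.50 +$148.54 interest = $18,717.04; pay $3,743.40 → $14,973.64
Month 3: $14,973.64 +$119.78 interest = $15,093.42; pay $3,773.35 → $11,320.07
Month 4: $11,320.07 +$90.56 interest = $11,410.63; pay $3,803.54 → $7,607.09
Month 5: $7,607.09 +$60.85 interest = $7,667.94; pay $3,833.97 → $3,833.97
Month 6: $3,833.97 +$30.67 interest = $3,864.64; pay $3,864.64 → $0.00
Total interest: $176.84 + $148.54 + $119.78 + $90.56 + $60.85 + $30.67 = $627.24

$627.24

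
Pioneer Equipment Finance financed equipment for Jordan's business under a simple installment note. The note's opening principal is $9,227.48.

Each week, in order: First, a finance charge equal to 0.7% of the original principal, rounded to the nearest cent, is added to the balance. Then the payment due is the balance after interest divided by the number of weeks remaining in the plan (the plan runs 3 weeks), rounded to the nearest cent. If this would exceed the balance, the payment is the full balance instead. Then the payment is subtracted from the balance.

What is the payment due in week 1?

$3,097.36

Week 1: $9,227.48 +$64.59 interest = $9,292.07; pay $3,097.36 → $6,194.71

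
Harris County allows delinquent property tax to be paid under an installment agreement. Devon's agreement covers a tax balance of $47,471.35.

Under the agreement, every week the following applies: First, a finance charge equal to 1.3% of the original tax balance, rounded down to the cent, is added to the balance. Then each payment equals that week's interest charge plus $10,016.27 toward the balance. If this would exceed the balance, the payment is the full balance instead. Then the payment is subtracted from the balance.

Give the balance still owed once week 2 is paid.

$27,438.81

Week 1: opening $47,471.35; interest $617.12 → $48,088.47; payment $10,633.39; balance $37,455.08
Week 2: opening $37,455.08; interest $617.12 → $38,072.20; payment $10,633.39; balance $27,438.81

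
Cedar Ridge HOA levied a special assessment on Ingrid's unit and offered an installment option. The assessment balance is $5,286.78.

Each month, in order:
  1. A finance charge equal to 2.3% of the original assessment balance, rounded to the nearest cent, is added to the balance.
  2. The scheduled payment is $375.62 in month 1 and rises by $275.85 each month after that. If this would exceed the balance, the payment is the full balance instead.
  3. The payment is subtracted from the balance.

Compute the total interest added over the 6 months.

Month 1: opening $5,286.78; interest $121.60 → $5,408.38; payment $375.62; balance $5,032.76
Month 2: opening $5,032.76; interest $121.60 → $5,154.36; payment $651.47; balance $4,502.89
Month 3: opening $4,502.89; interest $121.60 → $4,624.49; payment $927.32; balance $3,697.17
Month 4: opening $3,697.17; interest $121.60 → $3,818.77; payment $1,203.17; balance $2,615.60
Month 5: opening $2,615.60; interest $121.60 → $2,737.20; payment $1,479.02; balance $1,258.18
Month 6: opening $1,258.18; interest $121.60 → $1,379.78; payment $1,379.78; balance $0.00
Total interest: $121.60 + $121.60 + $121.60 + $121.60 + $121.60 + $121.60 = $729.60

$729.60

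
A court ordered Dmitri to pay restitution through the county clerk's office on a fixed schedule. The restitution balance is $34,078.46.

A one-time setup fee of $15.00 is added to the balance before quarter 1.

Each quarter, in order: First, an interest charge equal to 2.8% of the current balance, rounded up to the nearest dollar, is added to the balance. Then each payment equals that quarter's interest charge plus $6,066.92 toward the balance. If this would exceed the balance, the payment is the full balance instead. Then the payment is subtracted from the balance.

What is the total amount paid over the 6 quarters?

$37,275.46

Quarter 1: opening $34,093.46; interest $955.00 → $35,048.46; payment $7,021.92; balance $28,026.54
Quarter 2: opening $28,026.54; interest $785.00 → $28,811.54; payment $6,851.92; balance $21,959.62
Quarter 3: opening $21,959.62; interest $615.00 → $22,574.62; payment $6,681.92; balance $15,892.70
Quarter 4: opening $15,892.70; interest $445.00 → $16,337.70; payment $6,511.92; balance $9,825.78
Quarter 5: opening $9,825.78; interest $276.00 → $10,101.78; payment $6,342.92; balance $3,758.86
Quarter 6: opening $3,758.86; interest $106.00 → $3,864.86; payment $3,864.86; balance $0.00
Total paid: $37,275.46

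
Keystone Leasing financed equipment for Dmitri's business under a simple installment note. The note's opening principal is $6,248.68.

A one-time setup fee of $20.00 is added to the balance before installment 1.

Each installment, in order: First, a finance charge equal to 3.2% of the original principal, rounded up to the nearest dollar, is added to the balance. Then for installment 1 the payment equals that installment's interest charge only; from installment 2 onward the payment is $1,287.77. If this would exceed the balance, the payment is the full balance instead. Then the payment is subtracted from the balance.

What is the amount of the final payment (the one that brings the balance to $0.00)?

$1,029.83

Installment 1: opening $6,268.68; interest $200.00 → $6,468.68; payment $200.00; balance $6,268.68
Installment 2: opening $6,268.68; interest $200.00 → $6,468.68; payment $1,287.77; balance $5,180.91
Installment 3: opening $5,180.91; interest $200.00 → $5,380.91; payment $1,287.77; balance $4,093.14
Installment 4: opening $4,093.14; interest $200.00 → $4,293.14; payment $1,287.77; balance $3,005.37
Installment 5: opening $3,005.37; interest $200.00 → $3,205.37; payment $1,287.77; balance $1,917.60
Installment 6: opening $1,917.60; interest $200.00 → $2,117.60; payment $1,287.77; balance $829.83
Installment 7: opening $829.83; interest $200.00 → $1,029.83; payment $1,029.83; balance $0.00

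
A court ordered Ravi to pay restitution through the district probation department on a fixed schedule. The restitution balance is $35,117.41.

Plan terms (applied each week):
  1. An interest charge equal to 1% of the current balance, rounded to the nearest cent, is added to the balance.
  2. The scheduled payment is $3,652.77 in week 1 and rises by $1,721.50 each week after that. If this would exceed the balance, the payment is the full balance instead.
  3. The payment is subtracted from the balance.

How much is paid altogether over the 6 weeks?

$36,375.68

Week 1: $35,117.41 +$351.17 interest = $35,468.58; pay $3,652.77 → $31,815.81
Week 2: $31,815.81 +$318.16 interest = $32,133.97; pay $5,374.27 → $26,759.70
Week 3: $26,759.70 +$267.60 interest = $27,027.30; pay $7,095.77 → $19,931.53
Week 4: $19,931.53 +$199.32 interest = $20,130.85; pay $8,817.27 → $11,313.58
Week 5: $11,313.58 +$113.14 interest = $11,426.72; pay $10,538.77 → $887.95
Week 6: $887.95 +$8.88 interest = $896.83; pay $896.83 → $0.00
Total paid: $36,375.68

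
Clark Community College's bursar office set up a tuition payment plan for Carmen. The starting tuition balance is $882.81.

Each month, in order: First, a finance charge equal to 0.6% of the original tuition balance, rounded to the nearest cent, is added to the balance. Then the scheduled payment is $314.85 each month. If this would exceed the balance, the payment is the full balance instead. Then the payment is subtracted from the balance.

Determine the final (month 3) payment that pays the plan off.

Month 1: opening $882.81; interest $5.30 → $888.11; payment $314.85; balance $573.26
Month 2: opening $573.26; interest $5.30 → $578.56; payment $314.85; balance $263.71
Month 3: opening $263.71; interest $5.30 → $269.01; payment $269.01; balance $0.00

$269.01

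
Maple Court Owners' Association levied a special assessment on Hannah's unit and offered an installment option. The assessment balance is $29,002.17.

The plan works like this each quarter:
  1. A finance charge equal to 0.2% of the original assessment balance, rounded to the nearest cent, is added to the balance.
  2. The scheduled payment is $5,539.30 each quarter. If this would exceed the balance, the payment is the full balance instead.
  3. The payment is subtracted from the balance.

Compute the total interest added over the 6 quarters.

$348.00

# | Opening | Interest | Payment | End bal
1 | $29,002.17 | $58.00 | $5,539.30 | $23,520.87
2 | $23,520.87 | $58.00 | $5,539.30 | $18,039.57
3 | $18,039.57 | $58.00 | $5,539.30 | $12,558.27
4 | $12,558.27 | $58.00 | $5,539.30 | $7,076.97
5 | $7,076.97 | $58.00 | $5,539.30 | $1,595.67
6 | $1,595.67 | $58.00 | $1,653.67 | $0.00
Total interest: $58.00 + $58.00 + $58.00 + $58.00 + $58.00 + $58.00 = $348.00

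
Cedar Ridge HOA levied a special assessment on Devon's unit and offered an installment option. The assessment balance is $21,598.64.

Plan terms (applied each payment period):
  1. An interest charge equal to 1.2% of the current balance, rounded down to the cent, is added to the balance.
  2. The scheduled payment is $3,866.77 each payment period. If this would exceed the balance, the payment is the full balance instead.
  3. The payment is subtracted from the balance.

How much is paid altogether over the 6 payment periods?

$22,493.87

Payment period 1: $21,598.64 +$259.18 interest = $21,857.82; pay $3,866.77 → $17,991.05
Payment period 2: $17,991.05 +$215.89 interest = $18,206.94; pay $3,866.77 → $14,340.17
Payment period 3: $14,340.17 +$172.08 interest = $14,512.25; pay $3,866.77 → $10,645.48
Payment period 4: $10,645.48 +$127.74 interest = $10,773.22; pay $3,866.77 → $6,906.45
Payment period 5: $6,906.45 +$82.87 interest = $6,989.32; pay $3,866.77 → $3,122.55
Payment period 6: $3,122.55 +$37.47 interest = $3,160.02; pay $3,160.02 → $0.00
Total paid: $22,493.87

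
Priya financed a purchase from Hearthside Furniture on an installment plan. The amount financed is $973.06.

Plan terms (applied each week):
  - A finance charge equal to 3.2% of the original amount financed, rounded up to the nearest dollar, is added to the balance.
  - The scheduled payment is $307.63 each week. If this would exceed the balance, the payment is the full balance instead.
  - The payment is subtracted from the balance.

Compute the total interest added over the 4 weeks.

Week 1: $973.06 +$32.00 interest = $1,005.06; pay $307.63 → $697.43
Week 2: $697.43 +$32.00 interest = $729.43; pay $307.63 → $421.80
Week 3: $421.80 +$32.00 interest = $453.80; pay $307.63 → $146.17
Week 4: $146.17 +$32.00 interest = $178.17; pay $178.17 → $0.00
Total interest: $32.00 + $32.00 + $32.00 + $32.00 = $128.00

$128.00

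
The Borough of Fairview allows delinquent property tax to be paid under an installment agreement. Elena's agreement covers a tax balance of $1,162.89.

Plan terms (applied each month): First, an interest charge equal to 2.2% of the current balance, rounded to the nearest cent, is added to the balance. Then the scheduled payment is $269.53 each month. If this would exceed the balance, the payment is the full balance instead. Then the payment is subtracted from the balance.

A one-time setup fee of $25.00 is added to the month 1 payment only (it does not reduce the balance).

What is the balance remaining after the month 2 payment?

# | Opening | Interest | Payment | Fee | End bal
1 | $1,162.89 | $25.58 | $269.53 | $25.00 | $918.94
2 | $918.94 | $20.22 | $269.53 | — | $669.63

$669.63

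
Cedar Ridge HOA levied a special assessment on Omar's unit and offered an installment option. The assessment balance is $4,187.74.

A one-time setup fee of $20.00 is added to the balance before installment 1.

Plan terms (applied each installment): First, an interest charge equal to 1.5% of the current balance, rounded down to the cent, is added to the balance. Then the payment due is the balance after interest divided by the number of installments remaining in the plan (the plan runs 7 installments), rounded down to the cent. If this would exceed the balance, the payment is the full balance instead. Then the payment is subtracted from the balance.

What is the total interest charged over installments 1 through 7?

Installment 1: opening $4,207.74; interest $63.11 → $4,270.85; payment $610.12; balance $3,660.73
Installment 2: opening $3,660.73; interest $54.91 → $3,715.64; payment $619.27; balance $3,096.37
Installment 3: opening $3,096.37; interest $46.44 → $3,142.81; payment $628.56; balance $2,514.25
Installment 4: opening $2,514.25; interest $37.71 → $2,551.96; payment $637.99; balance $1,913.97
Installment 5: opening $1,913.97; interest $28.70 → $1,942.67; payment $647.55; balance $1,295.12
Installment 6: opening $1,295.12; interest $19.42 → $1,314.54; payment $657.27; balance $657.27
Installment 7: opening $657.27; interest $9.85 → $667.12; payment $667.12; balance $0.00
Total interest: $63.11 + $54.91 + $46.44 + $37.71 + $28.70 + $19.42 + $9.85 = $260.14

$260.14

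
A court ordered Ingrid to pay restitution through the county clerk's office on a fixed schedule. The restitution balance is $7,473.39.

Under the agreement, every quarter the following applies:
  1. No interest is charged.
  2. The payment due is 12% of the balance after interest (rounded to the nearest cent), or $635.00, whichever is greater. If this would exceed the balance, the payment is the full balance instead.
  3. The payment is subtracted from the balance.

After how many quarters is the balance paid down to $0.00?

12

Quarter 1: $7,473.39 − $896.81 → $6,576.58
Quarter 2: $6,576.58 − $789.19 → $5,787.39
Quarter 3: $5,787.39 − $694.49 → $5,092.90
Quarter 4: $5,092.90 − $635.00 → $4,457.90
Quarter 5: $4,457.90 − $635.00 → $3,822.90
Quarter 6: $3,822.90 − $635.00 → $3,187.90
Quarter 7: $3,187.90 − $635.00 → $2,552.90
Quarter 8: $2,552.90 − $635.00 → $1,917.90
Quarter 9: $1,917.90 − $635.00 → $1,282.90
Quarter 10: $1,282.90 − $635.00 → $647.90
Quarter 11: $647.90 − $635.00 → $12.90
Quarter 12: $12.90 − $12.90 → $0.00
Balance reaches $0.00 in quarter 12.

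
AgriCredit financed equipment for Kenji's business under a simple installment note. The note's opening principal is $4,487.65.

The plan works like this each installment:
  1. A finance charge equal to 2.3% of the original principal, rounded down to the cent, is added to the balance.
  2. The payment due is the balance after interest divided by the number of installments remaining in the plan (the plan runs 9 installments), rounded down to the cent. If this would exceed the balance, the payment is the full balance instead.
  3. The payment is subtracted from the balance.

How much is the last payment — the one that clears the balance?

$790.62

# | Opening | Interest | Payment | End bal
1 | $4,487.65 | $103.21 | $510.09 | $4,080.77
2 | $4,080.77 | $103.21 | $522.99 | $3,660.99
3 | $3,660.99 | $103.21 | $537.74 | $3,226.46
4 | $3,226.46 | $103.21 | $554.94 | $2,774.73
5 | $2,774.73 | $103.21 | $575.58 | $2,302.36
6 | $2,302.36 | $103.21 | $601.39 | $1,804.18
7 | $1,804.18 | $103.21 | $635.79 | $1,271.60
8 | $1,271.60 | $103.21 | $687.40 | $687.41
9 | $687.41 | $103.21 | $790.62 | $0.00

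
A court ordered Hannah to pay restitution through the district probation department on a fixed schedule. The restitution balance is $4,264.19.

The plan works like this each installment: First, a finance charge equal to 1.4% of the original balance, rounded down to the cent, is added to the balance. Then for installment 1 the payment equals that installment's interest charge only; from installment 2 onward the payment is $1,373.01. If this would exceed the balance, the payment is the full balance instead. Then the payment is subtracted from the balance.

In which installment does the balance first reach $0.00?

5

Installment 1: $4,264.19 +$59.69 interest = $4,323.88; pay $59.69 → $4,264.19
Installment 2: $4,264.19 +$59.69 interest = $4,323.88; pay $1,373.01 → $2,950.87
Installment 3: $2,950.87 +$59.69 interest = $3,010.56; pay $1,373.01 → $1,637.55
Installment 4: $1,637.55 +$59.69 interest = $1,697.24; pay $1,373.01 → $324.23
Installment 5: $324.23 +$59.69 interest = $383.92; pay $383.92 → $0.00
Balance reaches $0.00 in installment 5.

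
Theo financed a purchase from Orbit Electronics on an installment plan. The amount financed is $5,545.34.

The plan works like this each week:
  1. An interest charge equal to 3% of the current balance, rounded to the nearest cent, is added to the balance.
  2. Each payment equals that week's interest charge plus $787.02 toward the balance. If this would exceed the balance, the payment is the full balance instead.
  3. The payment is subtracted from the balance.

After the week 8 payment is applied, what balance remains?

# | Opening | Interest | Payment | End bal
1 | $5,545.34 | $166.36 | $953.38 | $4,758.32
2 | $4,758.32 | $142.75 | $929.77 | $3,971.30
3 | $3,971.30 | $119.14 | $906.16 | $3,184.28
4 | $3,184.28 | $95.53 | $882.55 | $2,397.26
5 | $2,397.26 | $71.92 | $858.94 | $1,610.24
6 | $1,610.24 | $48.31 | $835.33 | $823.22
7 | $823.22 | $24.70 | $811.72 | $36.20
8 | $36.20 | $1.09 | $37.29 | $0.00

$0.00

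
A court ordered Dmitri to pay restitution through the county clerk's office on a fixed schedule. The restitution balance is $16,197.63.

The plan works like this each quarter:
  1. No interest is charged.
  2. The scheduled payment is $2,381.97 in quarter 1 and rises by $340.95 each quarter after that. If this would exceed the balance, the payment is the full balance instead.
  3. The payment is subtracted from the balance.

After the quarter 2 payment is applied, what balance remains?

Quarter 1: opening $16,197.63; payment $2,381.97; balance $13,815.66
Quarter 2: opening $13,815.66; payment $2,722.92; balance $11,092.74

$11,092.74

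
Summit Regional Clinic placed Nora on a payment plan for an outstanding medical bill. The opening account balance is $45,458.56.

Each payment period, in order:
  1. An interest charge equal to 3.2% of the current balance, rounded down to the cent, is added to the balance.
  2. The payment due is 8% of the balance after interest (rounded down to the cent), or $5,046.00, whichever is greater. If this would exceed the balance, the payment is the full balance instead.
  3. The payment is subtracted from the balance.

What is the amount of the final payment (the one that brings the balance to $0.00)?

$4,031.77

Payment period 1: opening $45,458.56; interest $1,454.67 → $46,913.23; payment $5,046.00; balance $41,867.23
Payment period 2: opening $41,867.23; interest $1,339.75 → $43,206.98; payment $5,046.00; balance $38,160.98
Payment period 3: opening $38,160.98; interest $1,221.15 → $39,382.13; payment $5,046.00; balance $34,336.13
Payment period 4: opening $34,336.13; interest $1,098.75 → $35,434.88; payment $5,046.00; balance $30,388.88
Payment period 5: opening $30,388.88; interest $972.44 → $31,361.32; payment $5,046.00; balance $26,315.32
Payment period 6: opening $26,315.32; interest $842.09 → $27,157.41; payment $5,046.00; balance $22,111.41
Payment period 7: opening $22,111.41; interest $707.56 → $22,818.97; payment $5,046.00; balance $17,772.97
Payment period 8: opening $17,772.97; interest $568.73 → $18,341.70; payment $5,046.00; balance $13,295.70
Payment period 9: opening $13,295.70; interest $425.46 → $13,721.16; payment $5,046.00; balance $8,675.16
Payment period 10: opening $8,675.16; interest $277.60 → $8,952.76; payment $5,046.00; balance $3,906.76
Payment period 11: opening $3,906.76; interest $125.01 → $4,031.77; payment $4,031.77; balance $0.00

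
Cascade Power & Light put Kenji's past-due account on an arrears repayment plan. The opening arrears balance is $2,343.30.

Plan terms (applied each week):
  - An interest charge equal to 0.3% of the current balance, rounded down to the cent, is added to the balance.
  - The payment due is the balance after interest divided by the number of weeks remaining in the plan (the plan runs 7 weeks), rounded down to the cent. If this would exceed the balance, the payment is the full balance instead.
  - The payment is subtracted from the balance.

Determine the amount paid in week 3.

Week 1: opening $2,343.30; interest $7.02 → $2,350.32; payment $335.76; balance $2,014.56
Week 2: opening $2,014.56; interest $6.04 → $2,020.60; payment $336.76; balance $1,683.84
Week 3: opening $1,683.84; interest $5.05 → $1,688.89; payment $337.77; balance $1,351.12

$337.77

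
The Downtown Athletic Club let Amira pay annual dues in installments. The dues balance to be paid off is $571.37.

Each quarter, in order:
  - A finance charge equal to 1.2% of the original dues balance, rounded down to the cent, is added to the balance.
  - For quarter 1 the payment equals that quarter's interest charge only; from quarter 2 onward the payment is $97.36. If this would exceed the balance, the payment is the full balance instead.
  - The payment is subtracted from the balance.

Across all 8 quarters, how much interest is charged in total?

$54.80

Quarter 1: opening $571.37; interest $6.85 → $578.22; payment $6.85; balance $571.37
Quarter 2: opening $571.37; interest $6.85 → $578.22; payment $97.36; balance $480.86
Quarter 3: opening $480.86; interest $6.85 → $487.71; payment $97.36; balance $390.35
Quarter 4: opening $390.35; interest $6.85 → $397.20; payment $97.36; balance $299.84
Quarter 5: opening $299.84; interest $6.85 → $306.69; payment $97.36; balance $209.33
Quarter 6: opening $209.33; interest $6.85 → $216.18; payment $97.36; balance $118.82
Quarter 7: opening $118.82; interest $6.85 → $125.67; payment $97.36; balance $28.31
Quarter 8: opening $28.31; interest $6.85 → $35.16; payment $35.16; balance $0.00
Total interest: $6.85 + $6.85 + $6.85 + $6.85 + $6.85 + $6.85 + $6.85 + $6.85 = $54.80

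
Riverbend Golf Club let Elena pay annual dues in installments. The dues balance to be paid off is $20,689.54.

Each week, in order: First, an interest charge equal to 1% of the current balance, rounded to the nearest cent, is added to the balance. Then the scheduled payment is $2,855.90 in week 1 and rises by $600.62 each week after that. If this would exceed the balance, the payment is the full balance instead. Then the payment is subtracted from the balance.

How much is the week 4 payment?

$4,657.76

Week 1: opening $20,689.54; interest $206.90 → $20,896.44; payment $2,855.90; balance $18,040.54
Week 2: opening $18,040.54; interest $180.41 → $18,220.95; payment $3,456.52; balance $14,764.43
Week 3: opening $14,764.43; interest $147.64 → $14,912.07; payment $4,057.14; balance $10,854.93
Week 4: opening $10,854.93; interest $108.55 → $10,963.48; payment $4,657.76; balance $6,305.72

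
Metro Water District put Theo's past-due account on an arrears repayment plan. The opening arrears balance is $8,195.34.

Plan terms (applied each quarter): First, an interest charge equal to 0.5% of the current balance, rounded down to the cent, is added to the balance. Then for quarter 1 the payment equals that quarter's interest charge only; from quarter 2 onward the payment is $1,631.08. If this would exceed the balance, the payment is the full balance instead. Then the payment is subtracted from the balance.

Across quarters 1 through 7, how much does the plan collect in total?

Quarter 1: $8,195.34 +$40.97 interest = $8,236.31; pay $40.97 → $8,195.34
Quarter 2: $8,195.34 +$40.97 interest = $8,236.31; pay $1,631.08 → $6,605.23
Quarter 3: $6,605.23 +$33.02 interest = $6,638.25; pay $1,631.08 → $5,007.17
Quarter 4: $5,007.17 +$25.03 interest = $5,032.20; pay $1,631.08 → $3,401.12
Quarter 5: $3,401.12 +$17.00 interest = $3,418.12; pay $1,631.08 → $1,787.04
Quarter 6: $1,787.04 +$8.93 interest = $1,795.97; pay $1,631.08 → $164.89
Quarter 7: $164.89 +$0.82 interest = $165.71; pay $165.71 → $0.00
Total paid: $8,362.08

$8,362.08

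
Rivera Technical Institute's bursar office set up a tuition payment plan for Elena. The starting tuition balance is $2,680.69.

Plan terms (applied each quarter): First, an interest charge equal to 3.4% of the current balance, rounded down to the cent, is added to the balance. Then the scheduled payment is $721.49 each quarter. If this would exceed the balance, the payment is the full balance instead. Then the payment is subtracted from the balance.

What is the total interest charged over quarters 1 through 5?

$233.97

Quarter 1: $2,680.69 +$91.14 interest = $2,771.83; pay $721.49 → $2,050.34
Quarter 2: $2,050.34 +$69.71 interest = $2,120.05; pay $721.49 → $1,398.56
Quarter 3: $1,398.56 +$47.55 interest = $1,446.11; pay $721.49 → $724.62
Quarter 4: $724.62 +$24.63 interest = $749.25; pay $721.49 → $27.76
Quarter 5: $27.76 +$0.94 interest = $28.70; pay $28.70 → $0.00
Total interest: $91.14 + $69.71 + $47.55 + $24.63 + $0.94 = $233.97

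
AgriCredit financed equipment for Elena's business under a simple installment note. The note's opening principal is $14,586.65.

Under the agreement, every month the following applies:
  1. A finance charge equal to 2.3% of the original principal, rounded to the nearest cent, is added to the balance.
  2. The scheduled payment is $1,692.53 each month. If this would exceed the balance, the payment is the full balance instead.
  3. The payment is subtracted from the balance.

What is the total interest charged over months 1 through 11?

# | Opening | Interest | Payment | End bal
1 | $14,586.65 | $335.49 | $1,692.53 | $13,229.61
2 | $13,229.61 | $335.49 | $1,692.53 | $11,872.57
3 | $11,872.57 | $335.49 | $1,692.53 | $10,515.53
4 | $10,515.53 | $335.49 | $1,692.53 | $9,158.49
5 | $9,158.49 | $335.49 | $1,692.53 | $7,801.45
6 | $7,801.45 | $335.49 | $1,692.53 | $6,444.41
7 | $6,444.41 | $335.49 | $1,692.53 | $5,087.37
8 | $5,087.37 | $335.49 | $1,692.53 | $3,730.33
9 | $3,730.33 | $335.49 | $1,692.53 | $2,373.29
10 | $2,373.29 | $335.49 | $1,692.53 | $1,016.25
11 | $1,016.25 | $335.49 | $1,351.74 | $0.00
Total interest: $335.49 + $335.49 + $335.49 + $335.49 + $335.49 + $335.49 + $335.49 + $335.49 + $335.49 + $335.49 + $335.49 = $3,690.39

$3,690.39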